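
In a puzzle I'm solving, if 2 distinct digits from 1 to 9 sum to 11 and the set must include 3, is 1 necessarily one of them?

No

The only way to make 11 from 2 distinct digits under that restriction is {3,8}, which does not contain 1.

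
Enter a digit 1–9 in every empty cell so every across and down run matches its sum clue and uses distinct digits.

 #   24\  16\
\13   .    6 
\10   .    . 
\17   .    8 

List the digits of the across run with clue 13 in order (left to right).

7 6

17 in 2 cells must be {8,9}; 24 in 3 cells must be {7,8,9}.
R1C1 = 13 − 6 = 7 completes the 13 across.
R2C2 = 16 − 14 = 2 completes the 16 down.
R3C1 = 17 − 8 = 9 completes the 17 across.
R2C1 = 10 − 2 = 8 completes the 10 across.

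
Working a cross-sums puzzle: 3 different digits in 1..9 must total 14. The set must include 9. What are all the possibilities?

{1,4,9}; {2,3,9}

3 distinct digits from 1–9 sum between 6 and 24.
Keeping only sets containing 9.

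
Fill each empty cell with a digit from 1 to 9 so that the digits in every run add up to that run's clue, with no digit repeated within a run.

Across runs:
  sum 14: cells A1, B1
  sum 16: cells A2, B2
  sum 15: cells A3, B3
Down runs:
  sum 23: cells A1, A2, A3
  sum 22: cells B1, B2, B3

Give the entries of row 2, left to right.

9 7

16 in 2 cells must be {7,9}; 23 in 3 cells must be {6,8,9}.
The 16 across and the 23 down share only 9, so A2 = 9.
B2 = 16 − 9 = 7 completes the 16 across.
Nothing is forced directly, so branch on A1, whose candidates are 6 or 8. If A1 = 6: then B1 would have to be in {8} for the 14 across but in {6,9} for the 22 down — contradiction. So A1 = 8.
B1 = 14 − 8 = 6 completes the 14 across.
A3 = 23 − 17 = 6 completes the 23 down.
B3 = 15 − 6 = 9 completes the 15 across.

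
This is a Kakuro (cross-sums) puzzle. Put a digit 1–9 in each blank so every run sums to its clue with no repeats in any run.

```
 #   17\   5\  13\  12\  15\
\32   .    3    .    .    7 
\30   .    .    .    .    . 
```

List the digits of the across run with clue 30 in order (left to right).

9, 2, 4, 7, 8

17 in 2 cells must be {8,9}.
R2C2 = 5 − 3 = 2 completes the 5 down.
R2C5 = 15 − 7 = 8 completes the 15 down.
R2C1 = 9: the only remaining digit allowed by both the 30 across and the 17 down.
R1C1 = 17 − 9 = 8 completes the 17 down.
No cell is forced outright now. R1C3 can only be 5 or 9 (the digits allowed by both its 32 across and its 13 down). If R1C3 = 5: that forces R1C4 = 9, after which R2C3 would have to be in {4,5,6,7} for the 30 across but in {8} for the 13 down — contradiction. So R1C3 = 9.
R1C4 = 32 − 27 = 5 completes the 32 across.
R2C3 = 13 − 9 = 4 completes the 13 down.
R2C4 = 30 − 23 = 7 completes the 30 across.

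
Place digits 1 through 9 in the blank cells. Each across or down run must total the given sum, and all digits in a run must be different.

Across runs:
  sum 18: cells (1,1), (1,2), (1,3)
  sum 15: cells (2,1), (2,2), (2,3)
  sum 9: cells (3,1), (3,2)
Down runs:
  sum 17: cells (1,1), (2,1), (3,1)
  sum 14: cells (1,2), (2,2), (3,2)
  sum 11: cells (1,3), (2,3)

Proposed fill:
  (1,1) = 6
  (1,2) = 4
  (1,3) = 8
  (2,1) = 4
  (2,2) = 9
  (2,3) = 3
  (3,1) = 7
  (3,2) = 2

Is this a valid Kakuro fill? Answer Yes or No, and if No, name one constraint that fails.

No — the across run (2,1)–(2,3) sums to 16, not 15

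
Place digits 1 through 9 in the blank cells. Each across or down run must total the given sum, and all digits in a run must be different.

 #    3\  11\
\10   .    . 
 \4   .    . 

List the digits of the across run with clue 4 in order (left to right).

4 in 2 cells must be {1,3}; 3 in 2 cells must be {1,2}.
The 4 across and the 3 down share only 1, so R2C1 = 1.
R2C2 = 4 − 1 = 3 completes the 4 across.
R1C1 = 3 − 1 = 2 completes the 3 down.
R1C2 = 10 − 2 = 8 completes the 10 across.

1 3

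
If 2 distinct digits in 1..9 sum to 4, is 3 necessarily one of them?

Yes

The only way to make 4 from 2 distinct digits is {1,3}, which contains 3.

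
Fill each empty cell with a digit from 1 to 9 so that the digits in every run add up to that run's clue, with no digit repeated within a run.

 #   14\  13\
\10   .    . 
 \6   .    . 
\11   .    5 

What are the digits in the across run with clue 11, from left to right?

R3C1 = 11 − 5 = 6 completes the 11 across.
Nothing is forced directly, so branch on R2C1, whose candidates are 1 or 5. If R2C1 = 1: that forces R1C1 = 7, after which R1C2 would have to be in {3} for the 10 across but in {1,2,6,7} for the 13 down — contradiction. So R2C1 = 5.
R1C1 = 14 − 11 = 3 completes the 14 down.
R1C2 = 10 − 3 = 7 completes the 10 across.
R2C2 = 6 − 5 = 1 completes the 6 across.

6 5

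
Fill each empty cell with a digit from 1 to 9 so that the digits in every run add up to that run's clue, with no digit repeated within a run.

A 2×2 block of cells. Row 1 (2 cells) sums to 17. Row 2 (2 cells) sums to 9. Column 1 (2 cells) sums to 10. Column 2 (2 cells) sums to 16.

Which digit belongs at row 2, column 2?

17 in 2 cells must be {8,9}; 16 in 2 cells must be {7,9}.
The 17 across and the 16 down share only 9, so (1,2) = 9.
(2,2) = 16 − 9 = 7 completes the 16 down.
(1,1) = 17 − 9 = 8 completes the 17 across.
(2,1) = 9 − 7 = 2 completes the 9 across.

7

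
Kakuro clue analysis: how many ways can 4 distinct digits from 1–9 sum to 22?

11

4 distinct digits from 1–9 sum between 10 and 30.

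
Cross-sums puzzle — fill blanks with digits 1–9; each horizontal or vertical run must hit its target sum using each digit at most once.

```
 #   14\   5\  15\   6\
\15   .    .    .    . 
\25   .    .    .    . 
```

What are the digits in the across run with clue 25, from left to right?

9, 3, 8, 5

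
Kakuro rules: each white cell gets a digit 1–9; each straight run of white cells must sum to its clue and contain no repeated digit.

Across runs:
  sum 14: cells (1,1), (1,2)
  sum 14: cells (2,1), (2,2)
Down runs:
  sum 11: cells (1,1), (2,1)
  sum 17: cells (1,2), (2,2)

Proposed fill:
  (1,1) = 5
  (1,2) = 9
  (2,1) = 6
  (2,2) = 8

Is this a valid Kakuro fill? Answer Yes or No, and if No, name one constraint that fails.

Yes

Across: 5+9=14; 6+8=14. Down: 5+6=11; 9+8=17. No digit repeats within any run.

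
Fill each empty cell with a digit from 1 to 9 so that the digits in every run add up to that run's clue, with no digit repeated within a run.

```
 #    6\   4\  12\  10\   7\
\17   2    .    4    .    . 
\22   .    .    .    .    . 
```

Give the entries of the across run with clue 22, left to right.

4 1 8 3 6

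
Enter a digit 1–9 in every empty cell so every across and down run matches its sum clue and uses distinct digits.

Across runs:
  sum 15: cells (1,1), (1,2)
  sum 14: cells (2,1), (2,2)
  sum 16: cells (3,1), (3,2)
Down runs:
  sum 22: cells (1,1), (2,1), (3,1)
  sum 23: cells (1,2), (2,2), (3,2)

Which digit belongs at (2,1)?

16 in 2 cells must be {7,9}; 23 in 3 cells must be {6,8,9}.
The 16 across and the 23 down share only 9, so (3,2) = 9.
(3,1) = 16 − 9 = 7 completes the 16 across.
Nothing is forced directly, so branch on (1,1), whose candidates are 6 or 9. If (1,1) = 6: then (1,2) would have to be in {9} for the 15 across but in {6,8} for the 23 down — contradiction. So (1,1) = 9.
(1,2) = 15 − 9 = 6 completes the 15 across.
(2,1) = 22 − 16 = 6 completes the 22 down.
(2,2) = 14 − 6 = 8 completes the 14 across.

6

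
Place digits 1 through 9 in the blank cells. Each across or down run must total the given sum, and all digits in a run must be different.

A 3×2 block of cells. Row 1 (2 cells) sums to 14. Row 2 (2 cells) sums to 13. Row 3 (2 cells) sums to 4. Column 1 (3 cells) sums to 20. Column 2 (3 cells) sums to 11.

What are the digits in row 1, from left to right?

8 6

4 in 2 cells must be {1,3}.
The 4 across and the 20 down share only 3, so (3,1) = 3.
(3,2) = 4 − 3 = 1 completes the 4 across.
Nothing is forced directly, so branch on (1,1), whose candidates are 8 or 9. If (1,1) = 9: then (1,2) would have to be in {5} for the 14 across but in {2,3,4,6,7,8} for the 11 down — contradiction. So (1,1) = 8.
(1,2) = 14 − 8 = 6 completes the 14 across.
(2,1) = 20 − 11 = 9 completes the 20 down.
(2,2) = 13 − 9 = 4 completes the 13 across.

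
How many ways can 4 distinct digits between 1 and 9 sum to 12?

2

4 distinct digits from 1–9 sum between 10 and 30.
Enumerating: {1,2,3,6}, {1,2,4,5}.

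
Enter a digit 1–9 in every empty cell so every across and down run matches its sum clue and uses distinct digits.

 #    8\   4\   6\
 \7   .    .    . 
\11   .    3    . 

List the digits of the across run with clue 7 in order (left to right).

7 in 3 cells must be {1,2,4}; 4 in 2 cells must be {1,3}.
R1C2 = 4 − 3 = 1 completes the 4 down.
Given what's placed, R1C1 must be 2 to fit the 7 across and 8 down.
R1C3 = 7 − 3 = 4 completes the 7 across.
R2C1 = 8 − 2 = 6 completes the 8 down.
R2C3 = 11 − 9 = 2 completes the 11 across.

2 1 4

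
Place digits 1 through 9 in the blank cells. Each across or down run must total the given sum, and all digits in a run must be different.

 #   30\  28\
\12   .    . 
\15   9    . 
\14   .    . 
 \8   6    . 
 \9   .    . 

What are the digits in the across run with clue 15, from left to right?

R2C2 = 15 − 9 = 6 completes the 15 across.
R4C2 = 8 − 6 = 2 completes the 8 across.
No cell is forced outright now. R3C1 can only be 5 or 8 (the digits allowed by both its 14 across and its 30 down). If R3C1 = 8: then R3C2 would have to be in {6} for the 14 across but in {3,4,5,7,8,9} for the 28 down — contradiction. So R3C1 = 5.
R3C2 = 14 − 5 = 9 completes the 14 across.
Nothing is forced directly, so branch on R1C1, whose candidates are 3 or 7 or 8. If R1C1 = 3: then R1C2 would have to be in {9} for the 12 across but in {3,4,7,8} for the 28 down — contradiction. If R1C1 = 7: then R1C2 would have to be in {5} for the 12 across but in {3,4,7,8} for the 28 down — contradiction. So R1C1 = 8.
R1C2 = 12 − 8 = 4 completes the 12 across.
R5C1 = 30 − 28 = 2 completes the 30 down.
R5C2 = 9 − 2 = 7 completes the 9 across.

9, 6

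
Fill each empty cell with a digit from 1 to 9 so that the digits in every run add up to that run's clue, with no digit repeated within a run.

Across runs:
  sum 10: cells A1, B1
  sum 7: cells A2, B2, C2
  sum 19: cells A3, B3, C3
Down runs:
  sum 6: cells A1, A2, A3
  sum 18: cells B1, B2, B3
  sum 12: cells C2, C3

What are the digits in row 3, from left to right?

7 in 3 cells must be {1,2,4}; 6 in 3 cells must be {1,2,3}.
Only 4 fits C2 under both its across sum 7 and down sum 12.
C3 = 12 − 4 = 8 completes the 12 down.
Given what's placed, A3 must be 2 to fit the 19 across and 6 down.
B3 = 19 − 10 = 9 completes the 19 across.

2, 9, 8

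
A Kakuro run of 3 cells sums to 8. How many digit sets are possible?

3 distinct digits from 1–9 sum between 6 and 24.
Enumerating: {1,2,5}, {1,3,4}.

2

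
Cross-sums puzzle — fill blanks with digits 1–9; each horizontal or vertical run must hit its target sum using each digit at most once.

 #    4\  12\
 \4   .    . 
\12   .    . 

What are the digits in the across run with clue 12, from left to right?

3 9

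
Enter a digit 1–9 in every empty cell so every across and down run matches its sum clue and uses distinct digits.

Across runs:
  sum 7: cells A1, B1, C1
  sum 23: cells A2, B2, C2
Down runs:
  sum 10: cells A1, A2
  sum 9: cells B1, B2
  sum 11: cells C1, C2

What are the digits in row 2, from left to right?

7 in 3 cells must be {1,2,4}; 23 in 3 cells must be {6,8,9}.
Nothing is forced directly, so branch on C1, whose candidates are 2 or 4. If C1 = 4: then C2 would have to be in {6,8,9} for the 23 across but in {7} for the 11 down — contradiction. So C1 = 2.
C2 = 11 − 2 = 9 completes the 11 down.
Nothing is forced directly, so branch on A2, whose candidates are 6 or 8. If A2 = 8: then A1 would have to be in {1,4} for the 7 across but in {2} for the 10 down — contradiction. So A2 = 6.
A1 = 10 − 6 = 4 completes the 10 down.
B1 = 7 − 6 = 1 completes the 7 across.
B2 = 23 − 15 = 8 completes the 23 across.

6 8 9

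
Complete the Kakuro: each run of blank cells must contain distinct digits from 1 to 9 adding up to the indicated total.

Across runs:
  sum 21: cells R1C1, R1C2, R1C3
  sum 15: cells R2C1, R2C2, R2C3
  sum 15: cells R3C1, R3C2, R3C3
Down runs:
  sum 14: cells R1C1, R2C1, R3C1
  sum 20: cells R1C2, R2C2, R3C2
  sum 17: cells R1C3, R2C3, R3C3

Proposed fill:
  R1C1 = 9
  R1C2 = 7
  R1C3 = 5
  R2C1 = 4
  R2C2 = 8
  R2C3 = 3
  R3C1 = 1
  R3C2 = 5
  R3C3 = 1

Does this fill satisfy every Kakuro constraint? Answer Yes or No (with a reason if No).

No — the down run R1C3–R3C3 sums to 9, not 17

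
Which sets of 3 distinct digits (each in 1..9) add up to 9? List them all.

3 distinct digits from 1–9 sum between 6 and 24.

{1,2,6}; {1,3,5}; {2,3,4}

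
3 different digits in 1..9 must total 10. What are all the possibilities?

{1,2,7}; {1,3,6}; {1,4,5}; {2,3,5}

3 distinct digits from 1–9 sum between 6 and 24.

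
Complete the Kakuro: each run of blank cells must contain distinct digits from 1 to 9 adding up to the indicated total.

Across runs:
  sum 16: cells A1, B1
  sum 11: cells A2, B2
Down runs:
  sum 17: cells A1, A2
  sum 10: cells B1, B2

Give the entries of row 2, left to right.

8 3

16 in 2 cells must be {7,9}; 17 in 2 cells must be {8,9}.
The 16 across and the 17 down share only 9, so A1 = 9.
B1 = 16 − 9 = 7 completes the 16 across.
A2 = 17 − 9 = 8 completes the 17 down.
B2 = 11 − 8 = 3 completes the 11 across.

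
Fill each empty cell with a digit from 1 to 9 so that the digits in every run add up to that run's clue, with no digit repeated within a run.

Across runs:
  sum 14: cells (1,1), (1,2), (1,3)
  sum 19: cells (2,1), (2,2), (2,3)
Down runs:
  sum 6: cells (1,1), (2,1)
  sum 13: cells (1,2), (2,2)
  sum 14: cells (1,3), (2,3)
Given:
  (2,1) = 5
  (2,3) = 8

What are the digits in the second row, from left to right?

(1,1) = 6 − 5 = 1 completes the 6 down.
(1,3) = 14 − 8 = 6 completes the 14 down.
(2,2) = 19 − 13 = 6 completes the 19 across.
(1,2) = 14 − 7 = 7 completes the 14 across.

5, 6, 8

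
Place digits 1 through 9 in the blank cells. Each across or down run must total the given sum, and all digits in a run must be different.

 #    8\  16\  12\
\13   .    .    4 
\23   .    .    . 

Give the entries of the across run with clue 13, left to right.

23 in 3 cells must be {6,8,9}; 16 in 2 cells must be {7,9}.
R1C2 = 7: the only remaining digit allowed by both the 13 across and the 16 down.
The 23 across and the 8 down share only 6, so R2C1 = 6.
R2C2 = 16 − 7 = 9 completes the 16 down.
R2C3 = 23 − 15 = 8 completes the 23 across.
R1C1 = 13 − 11 = 2 completes the 13 across.

2 7 4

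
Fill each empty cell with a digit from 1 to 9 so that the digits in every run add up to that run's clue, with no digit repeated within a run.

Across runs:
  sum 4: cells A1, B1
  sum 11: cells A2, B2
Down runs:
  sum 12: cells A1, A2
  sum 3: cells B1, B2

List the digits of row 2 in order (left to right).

4 in 2 cells must be {1,3}; 3 in 2 cells must be {1,2}.
The 4 across and the 12 down share only 3, so A1 = 3.
B1 = 4 − 3 = 1 completes the 4 across.
A2 = 12 − 3 = 9 completes the 12 down.
B2 = 11 − 9 = 2 completes the 11 across.

9 2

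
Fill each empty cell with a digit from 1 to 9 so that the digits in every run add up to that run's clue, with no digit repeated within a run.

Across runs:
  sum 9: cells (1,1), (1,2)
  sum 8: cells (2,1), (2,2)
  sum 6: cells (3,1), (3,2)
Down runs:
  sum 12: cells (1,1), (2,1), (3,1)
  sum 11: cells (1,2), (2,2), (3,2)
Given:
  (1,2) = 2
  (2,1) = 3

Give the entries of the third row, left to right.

2 4

(1,1) = 9 − 2 = 7 completes the 9 across.
(2,2) = 8 − 3 = 5 completes the 8 across.
(3,1) = 12 − 10 = 2 completes the 12 down.
(3,2) = 6 − 2 = 4 completes the 6 across.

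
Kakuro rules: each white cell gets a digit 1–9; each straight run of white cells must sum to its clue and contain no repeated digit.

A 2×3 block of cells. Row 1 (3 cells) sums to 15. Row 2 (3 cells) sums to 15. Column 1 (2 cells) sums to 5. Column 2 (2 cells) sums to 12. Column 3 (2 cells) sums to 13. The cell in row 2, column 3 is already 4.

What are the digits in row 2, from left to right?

(1,3) = 13 − 4 = 9 completes the 13 down.
Nothing is forced directly, so branch on (2,1), whose candidates are 2 or 3. If (2,1) = 2: then (1,1) would have to be in {1,2,4,5} for the 15 across but in {3} for the 5 down — contradiction. So (2,1) = 3.
(1,1) = 5 − 3 = 2 completes the 5 down.
(1,2) = 15 − 11 = 4 completes the 15 across.
(2,2) = 15 − 7 = 8 completes the 15 across.

3, 8, 4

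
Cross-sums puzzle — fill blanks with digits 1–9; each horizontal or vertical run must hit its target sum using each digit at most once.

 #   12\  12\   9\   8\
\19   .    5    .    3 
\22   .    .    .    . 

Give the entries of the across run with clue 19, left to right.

4 5 7 3

R2C2 = 12 − 5 = 7 completes the 12 down.
R2C4 = 8 − 3 = 5 completes the 8 down.
No cell is forced outright now. R2C1 can only be 4 or 8 or 9 (the digits allowed by both its 22 across and its 12 down). If R2C1 = 4: then R1C1 would have to be in {2,4,7,9} for the 19 across but in {8} for the 12 down — contradiction. If R2C1 = 9: then R1C1 would have to be in {2,4,7,9} for the 19 across but in {3} for the 12 down — contradiction. So R2C1 = 8.
R1C1 = 12 − 8 = 4 completes the 12 down.
R1C3 = 19 − 12 = 7 completes the 19 across.
R2C3 = 22 − 20 = 2 completes the 22 across.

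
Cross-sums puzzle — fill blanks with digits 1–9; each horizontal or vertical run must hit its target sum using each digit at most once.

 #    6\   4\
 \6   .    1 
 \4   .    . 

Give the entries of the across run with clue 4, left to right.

1 3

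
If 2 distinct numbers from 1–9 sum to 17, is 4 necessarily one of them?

The only way to make 17 from 2 distinct digits is {8,9}, which does not contain 4.

No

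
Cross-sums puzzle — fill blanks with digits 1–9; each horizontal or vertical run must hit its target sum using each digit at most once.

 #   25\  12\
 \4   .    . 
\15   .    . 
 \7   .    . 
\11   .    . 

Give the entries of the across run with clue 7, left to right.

5 2

4 in 2 cells must be {1,3}.
Only 6 fits R2C2 under both its across sum 15 and down sum 12.
R2C1 = 15 − 6 = 9 completes the 15 across.
Nothing is forced directly, so branch on R4C2, whose candidates are 2 or 3. If R4C2 = 2: then R4C1 would have to be in {9} for the 11 across but in {1,2,3,4,5,6,7,8} for the 25 down — contradiction. So R4C2 = 3.
R1C2 = 1: the only remaining digit allowed by both the 4 across and the 12 down.
R3C2 = 12 − 10 = 2 completes the 12 down.
R4C1 = 11 − 3 = 8 completes the 11 across.
R1C1 = 4 − 1 = 3 completes the 4 across.
R3C1 = 7 − 2 = 5 completes the 7 across.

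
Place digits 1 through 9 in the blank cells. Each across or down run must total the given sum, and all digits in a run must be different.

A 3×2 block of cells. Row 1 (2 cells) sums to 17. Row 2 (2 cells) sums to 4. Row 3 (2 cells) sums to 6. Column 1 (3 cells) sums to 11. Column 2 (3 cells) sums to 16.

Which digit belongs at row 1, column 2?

17 in 2 cells must be {8,9}; 4 in 2 cells must be {1,3}.
The 17 across and the 11 down share only 8, so (1,1) = 8.
(1,2) = 17 − 8 = 9 completes the 17 across.
Given what's placed, (2,1) must be 1 to fit the 4 across and 11 down.
(2,2) = 4 − 1 = 3 completes the 4 across.
(3,1) = 11 − 9 = 2 completes the 11 down.
(3,2) = 6 − 2 = 4 completes the 6 across.

9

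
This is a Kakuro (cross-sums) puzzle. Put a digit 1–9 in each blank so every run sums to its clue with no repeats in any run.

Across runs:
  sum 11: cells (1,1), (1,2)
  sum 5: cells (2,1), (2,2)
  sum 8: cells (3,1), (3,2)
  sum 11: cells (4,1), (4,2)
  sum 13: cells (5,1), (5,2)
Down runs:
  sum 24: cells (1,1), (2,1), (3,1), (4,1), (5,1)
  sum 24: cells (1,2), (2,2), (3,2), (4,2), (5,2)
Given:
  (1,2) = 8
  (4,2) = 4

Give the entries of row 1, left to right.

3 8

(1,1) = 11 − 8 = 3 completes the 11 across.
(4,1) = 11 − 4 = 7 completes the 11 across.
No cell is forced outright now. (2,1) can only be 1 or 2 or 4 (the digits allowed by both its 5 across and its 24 down). If (2,1) = 1: then (2,2) would have to be in {4} for the 5 across but in {1,2,3,5,6,7,9} for the 24 down — contradiction. If (2,1) = 2: that forces (2,2) = 3, after which (3,1) would have to be in {1,2,3,5,6,7} for the 8 across but in {4,8} for the 24 down — contradiction. So (2,1) = 4.
(2,2) = 5 − 4 = 1 completes the 5 across.
Nothing is forced directly, so branch on (3,1), whose candidates are 1 or 2. If (3,1) = 1: then (3,2) would have to be in {7} for the 8 across but in {2,5,6,9} for the 24 down — contradiction. So (3,1) = 2.
(3,2) = 8 − 2 = 6 completes the 8 across.
(5,1) = 24 − 16 = 8 completes the 24 down.
(5,2) = 13 − 8 = 5 completes the 13 across.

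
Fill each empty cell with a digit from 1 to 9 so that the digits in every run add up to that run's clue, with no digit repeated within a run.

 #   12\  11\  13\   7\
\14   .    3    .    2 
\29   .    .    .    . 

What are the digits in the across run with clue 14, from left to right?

5 3 4 2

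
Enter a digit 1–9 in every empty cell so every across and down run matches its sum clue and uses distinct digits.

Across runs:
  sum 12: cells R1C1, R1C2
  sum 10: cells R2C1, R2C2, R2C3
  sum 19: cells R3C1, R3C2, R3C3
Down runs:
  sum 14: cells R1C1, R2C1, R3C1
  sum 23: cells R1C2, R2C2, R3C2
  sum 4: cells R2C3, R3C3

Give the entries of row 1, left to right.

23 in 3 cells must be {6,8,9}; 4 in 2 cells must be {1,3}.
Only 6 fits R2C2 under both its across sum 10 and down sum 23.
The 19 across and the 4 down share only 3, so R3C3 = 3.
R2C3 = 4 − 3 = 1 completes the 4 down.
R3C2 = 9: the only remaining digit allowed by both the 19 across and the 23 down.
R1C2 = 23 − 15 = 8 completes the 23 down.
R2C1 = 10 − 7 = 3 completes the 10 across.
R3C1 = 19 − 12 = 7 completes the 19 across.
R1C1 = 12 − 8 = 4 completes the 12 across.

4 8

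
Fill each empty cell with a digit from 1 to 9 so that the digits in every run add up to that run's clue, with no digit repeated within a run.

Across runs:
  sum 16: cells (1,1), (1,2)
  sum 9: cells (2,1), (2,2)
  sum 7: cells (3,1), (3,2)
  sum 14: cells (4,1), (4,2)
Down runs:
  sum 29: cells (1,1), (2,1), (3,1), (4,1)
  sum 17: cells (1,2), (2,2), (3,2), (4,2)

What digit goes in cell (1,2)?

9

16 in 2 cells must be {7,9}; 29 in 4 cells must be {5,7,8,9}.
Only 5 fits (3,1) under both its across sum 7 and down sum 29.
(3,2) = 7 − 5 = 2 completes the 7 across.
Nothing is forced directly, so branch on (4,1), whose candidates are 8 or 9. If (4,1) = 8: that forces (2,1) = 7, after which (2,2) would have to be in {2} for the 9 across but in {1,3,4,5,6,7,8,9} for the 17 down — contradiction. So (4,1) = 9.
(1,1) = 7: the only remaining digit allowed by both the 16 across and the 29 down.
(1,2) = 16 − 7 = 9 completes the 16 across.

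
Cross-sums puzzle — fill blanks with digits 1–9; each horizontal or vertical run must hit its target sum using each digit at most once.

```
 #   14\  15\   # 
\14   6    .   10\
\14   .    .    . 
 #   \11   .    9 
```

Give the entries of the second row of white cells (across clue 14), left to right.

8 5 1

R1C2 = 14 − 6 = 8 completes the 14 across.
R2C1 = 14 − 6 = 8 completes the 14 down.
R2C3 = 10 − 9 = 1 completes the 10 down.
R3C2 = 11 − 9 = 2 completes the 11 across.
R2C2 = 14 − 9 = 5 completes the 14 across.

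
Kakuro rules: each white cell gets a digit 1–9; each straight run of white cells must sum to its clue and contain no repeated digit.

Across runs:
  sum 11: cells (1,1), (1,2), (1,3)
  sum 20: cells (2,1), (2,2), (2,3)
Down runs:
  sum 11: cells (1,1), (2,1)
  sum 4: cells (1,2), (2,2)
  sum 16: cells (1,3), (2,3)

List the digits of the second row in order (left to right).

8 3 9

4 in 2 cells must be {1,3}; 16 in 2 cells must be {7,9}.
The 11 across and the 16 down share only 7, so (1,3) = 7.
The 20 across and the 4 down share only 3, so (2,2) = 3.
(2,3) = 16 − 7 = 9 completes the 16 down.
(1,1) = 3: the only remaining digit allowed by both the 11 across and the 11 down.
(1,2) = 11 − 10 = 1 completes the 11 across.
(2,1) = 20 − 12 = 8 completes the 20 across.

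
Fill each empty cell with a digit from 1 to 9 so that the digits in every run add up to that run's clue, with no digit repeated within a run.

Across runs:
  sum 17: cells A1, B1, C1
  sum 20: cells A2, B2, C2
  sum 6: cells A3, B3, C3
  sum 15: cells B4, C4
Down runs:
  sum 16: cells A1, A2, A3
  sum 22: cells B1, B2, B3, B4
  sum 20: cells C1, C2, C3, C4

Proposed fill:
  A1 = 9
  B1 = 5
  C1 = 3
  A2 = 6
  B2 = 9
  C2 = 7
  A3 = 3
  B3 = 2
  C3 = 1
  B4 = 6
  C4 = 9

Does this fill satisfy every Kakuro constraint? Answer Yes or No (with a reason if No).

No — the across run A2–C2 sums to 22, not 20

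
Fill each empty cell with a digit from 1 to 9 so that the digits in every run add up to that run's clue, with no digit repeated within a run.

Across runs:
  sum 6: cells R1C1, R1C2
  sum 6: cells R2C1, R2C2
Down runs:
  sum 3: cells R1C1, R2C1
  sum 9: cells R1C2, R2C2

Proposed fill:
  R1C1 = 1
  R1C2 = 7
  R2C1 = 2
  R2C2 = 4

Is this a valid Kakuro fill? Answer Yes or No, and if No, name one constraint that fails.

No — the down run R1C2–R2C2 sums to 11, not 9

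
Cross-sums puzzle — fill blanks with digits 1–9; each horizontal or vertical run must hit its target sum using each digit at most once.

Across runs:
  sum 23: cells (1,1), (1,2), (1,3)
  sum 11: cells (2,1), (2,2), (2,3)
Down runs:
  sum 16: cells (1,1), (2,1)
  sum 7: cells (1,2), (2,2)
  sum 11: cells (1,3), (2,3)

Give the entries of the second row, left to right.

7 1 3

23 in 3 cells must be {6,8,9}; 16 in 2 cells must be {7,9}.
The 23 across and the 16 down share only 9, so (1,1) = 9.
Given what's placed, (1,2) must be 6 to fit the 23 across and 7 down.
(1,3) = 23 − 15 = 8 completes the 23 across.
(2,1) = 16 − 9 = 7 completes the 16 down.
(2,2) = 7 − 6 = 1 completes the 7 down.
(2,3) = 11 − 8 = 3 completes the 11 across.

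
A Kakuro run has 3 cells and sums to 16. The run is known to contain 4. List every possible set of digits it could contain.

{3,4,9}; {4,5,7}

3 distinct digits from 1–9 sum between 6 and 24.
Keeping only sets containing 4.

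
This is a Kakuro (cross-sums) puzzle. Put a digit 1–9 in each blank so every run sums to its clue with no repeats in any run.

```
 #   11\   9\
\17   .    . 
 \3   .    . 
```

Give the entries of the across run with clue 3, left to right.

2, 1

17 in 2 cells must be {8,9}; 3 in 2 cells must be {1,2}.
The 17 across and the 9 down share only 8, so R1C2 = 8.
The 3 across and the 11 down share only 2, so R2C1 = 2.
R2C2 = 3 − 2 = 1 completes the 3 across.
R1C1 = 17 − 8 = 9 completes the 17 across.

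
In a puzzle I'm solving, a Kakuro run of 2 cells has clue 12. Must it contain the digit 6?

No

Counterexample: {3,9} sums to 12 without using 6.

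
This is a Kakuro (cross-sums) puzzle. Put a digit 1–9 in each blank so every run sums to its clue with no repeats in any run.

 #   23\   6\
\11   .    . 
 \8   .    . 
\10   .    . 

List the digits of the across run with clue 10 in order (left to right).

23 in 3 cells must be {6,8,9}; 6 in 3 cells must be {1,2,3}.
The 8 across and the 23 down share only 6, so R2C1 = 6.
R2C2 = 8 − 6 = 2 completes the 8 across.
Given what's placed, R1C2 must be 3 to fit the 11 across and 6 down.
R3C2 = 6 − 5 = 1 completes the 6 down.
R1C1 = 11 − 3 = 8 completes the 11 across.
R3C1 = 10 − 1 = 9 completes the 10 across.

9 1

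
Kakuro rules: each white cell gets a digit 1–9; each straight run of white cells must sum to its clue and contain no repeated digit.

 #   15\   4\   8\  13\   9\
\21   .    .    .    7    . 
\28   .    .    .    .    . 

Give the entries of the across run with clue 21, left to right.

6, 3, 1, 7, 4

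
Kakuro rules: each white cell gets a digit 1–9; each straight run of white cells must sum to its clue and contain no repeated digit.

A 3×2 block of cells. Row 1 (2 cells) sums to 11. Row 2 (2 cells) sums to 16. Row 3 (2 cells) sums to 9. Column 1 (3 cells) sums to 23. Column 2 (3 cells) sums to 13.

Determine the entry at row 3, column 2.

1

16 in 2 cells must be {7,9}; 23 in 3 cells must be {6,8,9}.
The 16 across and the 23 down share only 9, so (2,1) = 9.
(2,2) = 16 − 9 = 7 completes the 16 across.
Nothing is forced directly, so branch on (1,1), whose candidates are 6 or 8. If (1,1) = 8: then (1,2) would have to be in {3} for the 11 across but in {1,2,4,5} for the 13 down — contradiction. So (1,1) = 6.
(1,2) = 11 − 6 = 5 completes the 11 across.
(3,1) = 23 − 15 = 8 completes the 23 down.
(3,2) = 9 − 8 = 1 completes the 9 across.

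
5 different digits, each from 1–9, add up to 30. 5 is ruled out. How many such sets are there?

5 distinct digits from 1–9 sum between 15 and 35.
Dropping sets that contain 5.
Enumerating: {2,4,7,8,9}, {3,4,6,8,9}.

2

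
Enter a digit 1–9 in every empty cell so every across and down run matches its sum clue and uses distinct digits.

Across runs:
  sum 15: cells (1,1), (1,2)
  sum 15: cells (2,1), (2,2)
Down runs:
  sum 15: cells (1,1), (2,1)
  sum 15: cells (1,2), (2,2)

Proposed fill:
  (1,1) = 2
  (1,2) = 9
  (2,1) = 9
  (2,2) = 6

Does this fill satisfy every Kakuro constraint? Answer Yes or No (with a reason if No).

No — the across run (1,1)–(1,2) sums to 11, not 15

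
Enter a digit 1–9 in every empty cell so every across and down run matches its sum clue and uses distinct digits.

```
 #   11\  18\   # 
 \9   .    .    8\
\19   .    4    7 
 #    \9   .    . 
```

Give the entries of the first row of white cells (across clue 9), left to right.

R2C1 = 19 − 11 = 8 completes the 19 across.
R3C3 = 8 − 7 = 1 completes the 8 down.
R1C1 = 11 − 8 = 3 completes the 11 down.
R1C2 = 9 − 3 = 6 completes the 9 across.
R3C2 = 9 − 1 = 8 completes the 9 across.

3 6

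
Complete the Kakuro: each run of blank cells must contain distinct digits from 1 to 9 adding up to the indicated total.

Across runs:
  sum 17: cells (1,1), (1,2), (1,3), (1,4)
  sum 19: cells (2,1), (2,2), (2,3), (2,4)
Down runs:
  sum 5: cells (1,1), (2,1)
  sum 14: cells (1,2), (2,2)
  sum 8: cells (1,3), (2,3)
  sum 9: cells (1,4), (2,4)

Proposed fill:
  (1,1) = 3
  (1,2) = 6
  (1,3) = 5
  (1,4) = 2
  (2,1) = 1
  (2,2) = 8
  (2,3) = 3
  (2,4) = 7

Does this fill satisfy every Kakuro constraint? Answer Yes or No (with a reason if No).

No — the across run (1,1)–(1,4) sums to 16, not 17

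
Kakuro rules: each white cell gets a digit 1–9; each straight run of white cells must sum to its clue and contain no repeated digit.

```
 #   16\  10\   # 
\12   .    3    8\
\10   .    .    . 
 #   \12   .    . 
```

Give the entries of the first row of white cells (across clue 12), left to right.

16 in 2 cells must be {7,9}.
R1C1 = 12 − 3 = 9 completes the 12 across.
R2C1 = 16 − 9 = 7 completes the 16 down.
R3C2 = 5: the only remaining digit allowed by both the 12 across and the 10 down.
R3C3 = 12 − 5 = 7 completes the 12 across.
R2C2 = 10 − 8 = 2 completes the 10 down.
R2C3 = 10 − 9 = 1 completes the 10 across.

9 3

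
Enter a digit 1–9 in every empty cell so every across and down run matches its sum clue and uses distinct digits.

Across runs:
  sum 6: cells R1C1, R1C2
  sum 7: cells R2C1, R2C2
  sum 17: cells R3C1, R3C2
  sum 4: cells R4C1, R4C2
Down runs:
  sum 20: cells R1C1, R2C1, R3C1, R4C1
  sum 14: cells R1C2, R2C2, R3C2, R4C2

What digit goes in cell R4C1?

1

17 in 2 cells must be {8,9}; 4 in 2 cells must be {1,3}.
Only 8 fits R3C2 under both its across sum 17 and down sum 14.
R3C1 = 17 − 8 = 9 completes the 17 across.
Nothing is forced directly, so branch on R1C2, whose candidates are 1 or 2. If R1C2 = 1: that forces R1C1 = 5, after which R4C1 would have to be in {1,3} for the 4 across but in {2,4} for the 20 down — contradiction. So R1C2 = 2.
R1C1 = 6 − 2 = 4 completes the 6 across.
R4C1 = 1: the only remaining digit allowed by both the 4 across and the 20 down.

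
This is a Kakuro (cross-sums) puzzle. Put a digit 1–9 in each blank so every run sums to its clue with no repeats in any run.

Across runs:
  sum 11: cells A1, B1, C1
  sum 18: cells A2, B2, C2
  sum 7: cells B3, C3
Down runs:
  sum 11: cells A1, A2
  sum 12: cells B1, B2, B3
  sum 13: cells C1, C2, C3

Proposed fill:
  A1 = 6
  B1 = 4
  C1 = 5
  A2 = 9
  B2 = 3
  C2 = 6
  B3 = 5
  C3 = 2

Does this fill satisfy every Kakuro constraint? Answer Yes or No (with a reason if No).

No — the across run A1–C1 sums to 15, not 11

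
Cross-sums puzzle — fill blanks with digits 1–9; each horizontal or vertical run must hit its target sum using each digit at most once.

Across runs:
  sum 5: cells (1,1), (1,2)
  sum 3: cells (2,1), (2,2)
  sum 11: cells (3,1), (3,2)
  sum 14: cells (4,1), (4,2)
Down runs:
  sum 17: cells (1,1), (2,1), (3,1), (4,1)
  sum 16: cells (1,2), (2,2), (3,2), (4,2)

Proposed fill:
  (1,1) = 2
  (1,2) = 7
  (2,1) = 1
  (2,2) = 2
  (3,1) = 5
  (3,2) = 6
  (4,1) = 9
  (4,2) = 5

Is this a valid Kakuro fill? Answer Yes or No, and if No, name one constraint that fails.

No — the down run (1,2)–(4,2) sums to 20, not 16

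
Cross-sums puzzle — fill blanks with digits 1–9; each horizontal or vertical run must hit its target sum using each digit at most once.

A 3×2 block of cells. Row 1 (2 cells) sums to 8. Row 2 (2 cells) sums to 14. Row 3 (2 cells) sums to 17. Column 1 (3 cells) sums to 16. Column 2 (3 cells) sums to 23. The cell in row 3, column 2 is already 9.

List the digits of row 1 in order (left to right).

17 in 2 cells must be {8,9}; 23 in 3 cells must be {6,8,9}.
(1,2) = 6: the only remaining digit allowed by both the 8 across and the 23 down.
(2,2) = 23 − 15 = 8 completes the 23 down.
(3,1) = 17 − 9 = 8 completes the 17 across.
(1,1) = 8 − 6 = 2 completes the 8 across.
(2,1) = 14 − 8 = 6 completes the 14 across.

2 6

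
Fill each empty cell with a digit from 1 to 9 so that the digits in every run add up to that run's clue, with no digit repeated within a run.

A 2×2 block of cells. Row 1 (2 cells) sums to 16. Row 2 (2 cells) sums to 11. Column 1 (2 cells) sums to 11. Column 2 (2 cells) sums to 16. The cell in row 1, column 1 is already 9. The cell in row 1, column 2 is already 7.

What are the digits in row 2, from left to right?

2 9

16 in 2 cells must be {7,9}.
(2,1) = 11 − 9 = 2 completes the 11 down.
(2,2) = 11 − 2 = 9 completes the 11 across.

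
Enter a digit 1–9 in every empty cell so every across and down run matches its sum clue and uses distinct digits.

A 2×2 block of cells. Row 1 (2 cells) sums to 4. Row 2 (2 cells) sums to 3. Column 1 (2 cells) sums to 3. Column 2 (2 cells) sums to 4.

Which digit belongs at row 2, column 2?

1

4 in 2 cells must be {1,3}; 3 in 2 cells must be {1,2}.
The 4 across and the 3 down share only 1, so (1,1) = 1.
(1,2) = 4 − 1 = 3 completes the 4 across.
(2,1) = 3 − 1 = 2 completes the 3 down.
(2,2) = 3 − 2 = 1 completes the 3 across.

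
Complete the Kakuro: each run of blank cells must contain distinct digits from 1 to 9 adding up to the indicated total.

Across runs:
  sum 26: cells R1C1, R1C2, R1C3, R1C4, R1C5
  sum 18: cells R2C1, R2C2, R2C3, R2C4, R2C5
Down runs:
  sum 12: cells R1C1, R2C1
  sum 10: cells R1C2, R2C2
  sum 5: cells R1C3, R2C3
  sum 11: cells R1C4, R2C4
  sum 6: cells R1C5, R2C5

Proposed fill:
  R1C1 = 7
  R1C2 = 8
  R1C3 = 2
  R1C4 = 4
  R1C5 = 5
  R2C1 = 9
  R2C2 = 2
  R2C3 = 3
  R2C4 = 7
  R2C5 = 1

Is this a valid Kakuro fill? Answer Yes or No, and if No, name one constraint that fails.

No — the down run R1C1–R2C1 sums to 16, not 12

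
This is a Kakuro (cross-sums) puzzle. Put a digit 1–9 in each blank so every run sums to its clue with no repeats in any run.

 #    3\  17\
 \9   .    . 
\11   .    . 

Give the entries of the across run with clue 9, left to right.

1 8

3 in 2 cells must be {1,2}; 17 in 2 cells must be {8,9}.
The 9 across and the 17 down share only 8, so R1C2 = 8.
The 11 across and the 3 down share only 2, so R2C1 = 2.
R2C2 = 11 − 2 = 9 completes the 11 across.
R1C1 = 9 − 8 = 1 completes the 9 across.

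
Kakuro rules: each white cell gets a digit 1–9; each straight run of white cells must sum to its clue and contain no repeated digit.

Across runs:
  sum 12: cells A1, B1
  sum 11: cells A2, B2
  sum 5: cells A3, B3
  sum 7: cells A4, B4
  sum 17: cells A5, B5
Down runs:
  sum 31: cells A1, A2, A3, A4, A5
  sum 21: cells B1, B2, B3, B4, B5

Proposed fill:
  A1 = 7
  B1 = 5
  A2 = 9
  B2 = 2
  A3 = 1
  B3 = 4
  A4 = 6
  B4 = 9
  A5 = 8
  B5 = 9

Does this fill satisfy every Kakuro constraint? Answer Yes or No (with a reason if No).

No — the down run B1–B5 sums to 29, not 21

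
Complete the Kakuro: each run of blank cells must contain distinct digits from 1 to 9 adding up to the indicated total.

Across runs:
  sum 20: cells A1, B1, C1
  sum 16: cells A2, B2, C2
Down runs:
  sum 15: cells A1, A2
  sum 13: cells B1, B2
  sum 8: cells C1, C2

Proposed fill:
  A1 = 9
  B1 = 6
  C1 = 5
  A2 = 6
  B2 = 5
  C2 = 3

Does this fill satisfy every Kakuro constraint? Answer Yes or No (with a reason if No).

No — the down run B1–B2 sums to 11, not 13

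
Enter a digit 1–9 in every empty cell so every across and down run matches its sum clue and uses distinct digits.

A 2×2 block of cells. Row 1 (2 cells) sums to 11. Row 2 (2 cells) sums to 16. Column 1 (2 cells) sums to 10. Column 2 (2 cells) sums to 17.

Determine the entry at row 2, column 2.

16 in 2 cells must be {7,9}; 17 in 2 cells must be {8,9}.
The 16 across and the 17 down share only 9, so (2,2) = 9.
(1,2) = 17 − 9 = 8 completes the 17 down.
(2,1) = 16 − 9 = 7 completes the 16 across.
(1,1) = 11 − 8 = 3 completes the 11 across.

9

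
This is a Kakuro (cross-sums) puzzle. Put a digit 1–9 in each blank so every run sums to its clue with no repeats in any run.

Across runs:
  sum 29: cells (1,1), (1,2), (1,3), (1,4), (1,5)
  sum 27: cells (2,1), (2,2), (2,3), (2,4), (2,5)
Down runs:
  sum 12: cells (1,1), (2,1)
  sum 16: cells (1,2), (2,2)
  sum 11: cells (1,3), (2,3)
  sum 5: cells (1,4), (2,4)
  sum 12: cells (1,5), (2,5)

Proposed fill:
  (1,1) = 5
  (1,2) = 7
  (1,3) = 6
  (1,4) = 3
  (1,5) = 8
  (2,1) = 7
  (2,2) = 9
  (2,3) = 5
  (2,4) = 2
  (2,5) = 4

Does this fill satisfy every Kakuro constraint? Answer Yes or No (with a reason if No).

Yes

Across: 5+7+6+3+8=29; 7+9+5+2+4=27. Down: 5+7=12; 7+9=16; 6+5=11; 3+2=5; 8+4=12. No digit repeats within any run.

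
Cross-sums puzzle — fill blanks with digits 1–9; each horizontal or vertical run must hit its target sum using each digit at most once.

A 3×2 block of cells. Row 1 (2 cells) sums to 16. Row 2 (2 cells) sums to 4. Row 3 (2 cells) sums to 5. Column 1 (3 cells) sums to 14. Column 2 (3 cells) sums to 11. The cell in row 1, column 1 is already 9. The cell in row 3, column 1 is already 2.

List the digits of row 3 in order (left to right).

2 3

16 in 2 cells must be {7,9}; 4 in 2 cells must be {1,3}.
(1,2) = 16 − 9 = 7 completes the 16 across.
(2,1) = 14 − 11 = 3 completes the 14 down.
(2,2) = 4 − 3 = 1 completes the 4 across.
(3,2) = 5 − 2 = 3 completes the 5 across.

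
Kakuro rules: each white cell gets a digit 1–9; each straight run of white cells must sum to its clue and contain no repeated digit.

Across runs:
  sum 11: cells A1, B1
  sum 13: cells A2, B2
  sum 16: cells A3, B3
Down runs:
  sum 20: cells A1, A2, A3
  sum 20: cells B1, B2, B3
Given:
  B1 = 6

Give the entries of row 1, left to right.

16 in 2 cells must be {7,9}.
A1 = 11 − 6 = 5 completes the 11 across.
Given what's placed, B3 must be 9 to fit the 16 across and 20 down.
B2 = 20 − 15 = 5 completes the 20 down.
A3 = 16 − 9 = 7 completes the 16 across.
A2 = 13 − 5 = 8 completes the 13 across.

5, 6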